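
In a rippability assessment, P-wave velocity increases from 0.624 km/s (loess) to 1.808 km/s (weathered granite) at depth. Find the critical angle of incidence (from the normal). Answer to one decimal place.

At critical incidence the refracted ray runs along the interface (θ₂ = 90°), so sin θ_c = V₁/V₂.
θ_c = arcsin(0.624/1.808) = arcsin 0.3451 = 20.19°.

20.2°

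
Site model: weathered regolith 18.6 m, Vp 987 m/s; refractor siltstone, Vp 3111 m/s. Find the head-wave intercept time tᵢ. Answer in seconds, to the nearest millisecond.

tᵢ = 2h·√(V₂²−V₁²)/(V₁V₂).
√(V₂²−V₁²) = √(3111²−987²) = 2950.3 m/s.
tᵢ = 2·18.6·2950.3/(987·3111) = 0.03574 s.

0.036 s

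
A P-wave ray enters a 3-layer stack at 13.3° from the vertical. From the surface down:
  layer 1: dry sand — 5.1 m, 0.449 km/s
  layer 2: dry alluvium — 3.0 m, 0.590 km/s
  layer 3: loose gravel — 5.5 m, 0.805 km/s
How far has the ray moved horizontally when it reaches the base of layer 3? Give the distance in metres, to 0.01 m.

Ray parameter p = sin 13.3° / 0.449 km/s = 5.1236e-01 s/km.
Layer 1: θ = 13.30°; offset = 5.1·tan 13.30° = 1.2056 m.
Layer 2: sin θ = p·0.590 = 0.3023 → θ = 17.60°; offset = 3.0·tan 17.60° = 0.9514 m.
Layer 3: sin θ = p·0.805 = 0.4124 → θ = 24.36°; offset = 5.5·tan 24.36° = 2.4901 m.
Σ offsets = 4.6471 m.

4.65 m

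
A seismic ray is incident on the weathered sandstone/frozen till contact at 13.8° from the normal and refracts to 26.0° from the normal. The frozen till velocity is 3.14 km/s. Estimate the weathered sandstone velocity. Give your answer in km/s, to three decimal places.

Snell's law: sin 13.8°/V₁ = sin 26.0°/V₂.
V₁ = V₂·sin 13.8°/sin 26.0° = 3.14 × 0.5441 = 1.709 km/s.

1.709 km/s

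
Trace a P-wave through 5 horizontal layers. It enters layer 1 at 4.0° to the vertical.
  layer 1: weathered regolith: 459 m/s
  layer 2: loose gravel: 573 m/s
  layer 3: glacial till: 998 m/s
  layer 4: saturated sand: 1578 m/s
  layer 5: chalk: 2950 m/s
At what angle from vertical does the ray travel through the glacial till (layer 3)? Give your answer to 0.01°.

8.72°

Ray parameter p = sin 4.0° / 459 = 1.5197e-04 s/m.
sin θ_3 = p·V_3 = 1.5197e-04 × 998 = 0.1517.
θ_3 = arcsin 0.1517 = 8.72°.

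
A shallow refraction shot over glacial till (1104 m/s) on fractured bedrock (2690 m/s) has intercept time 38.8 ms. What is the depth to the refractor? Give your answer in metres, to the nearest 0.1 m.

h = tᵢ·V₁·V₂ / (2·√(V₂²−V₁²)).
√(V₂²−V₁²) = √(2690² − 1104²) = 2453.0 m/s.
h = 0.0388 s × 1104 × 2690 / (2 × 2453.0) = 23.49 m.

23.5 m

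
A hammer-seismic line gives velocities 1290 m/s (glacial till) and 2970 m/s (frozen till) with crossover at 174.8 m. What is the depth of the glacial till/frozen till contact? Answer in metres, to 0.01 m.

54.89 m

x_cross = 2h·√((V₂+V₁)/(V₂−V₁)) → h = x_cross / (2·√((V₂+V₁)/(V₂−V₁))).
√((V₂+V₁)/(V₂−V₁)) = √((2970+1290)/(2970−1290)) = 1.5924.
h = 174.8 / (2·1.5924) = 54.89 m.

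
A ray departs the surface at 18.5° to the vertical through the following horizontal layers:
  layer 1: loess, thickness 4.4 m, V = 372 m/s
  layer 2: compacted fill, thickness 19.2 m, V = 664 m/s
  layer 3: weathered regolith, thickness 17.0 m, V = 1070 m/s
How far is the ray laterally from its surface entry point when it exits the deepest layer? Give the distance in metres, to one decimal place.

52.6 m

p = sin θ₁/V₁ = sin 18.5°/372 = 8.5297e-04 s/m is conserved through the stack.
Layer 1: θ = 18.50°; offset = 4.4·tan 18.50° = 1.472 m.
Layer 2: sin θ = p·664 = 0.5664 → θ = 34.50°; offset = 19.2·tan 34.50° = 13.195 m.
Layer 3: sin θ = p·1070 = 0.9127 → θ = 65.88°; offset = 17.0·tan 65.88° = 37.965 m.
Σ offsets = 52.632 m.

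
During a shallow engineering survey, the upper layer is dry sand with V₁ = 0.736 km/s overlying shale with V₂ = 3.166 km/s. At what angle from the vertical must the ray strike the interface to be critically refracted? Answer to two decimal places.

13.44°

Critical incidence: sin θ_c = V₁/V₂ = 0.736/3.166 = 0.2325.
θ_c = arcsin 0.2325 = 13.44°.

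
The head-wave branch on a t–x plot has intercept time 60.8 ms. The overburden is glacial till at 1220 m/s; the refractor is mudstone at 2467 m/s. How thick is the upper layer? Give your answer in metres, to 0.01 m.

42.67 m

h = tᵢ·V₁·V₂ / (2·√(V₂²−V₁²)).
√(V₂²−V₁²) = √(2467² − 1220²) = 2144.2 m/s.
h = 0.0608 s × 1220 × 2467 / (2 × 2144.2) = 42.67 m.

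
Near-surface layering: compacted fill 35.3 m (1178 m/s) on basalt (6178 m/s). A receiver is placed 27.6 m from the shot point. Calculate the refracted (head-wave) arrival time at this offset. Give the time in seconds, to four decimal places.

t = x/V₂ + 2h·√(V₂²−V₁²)/(V₁V₂).
√(V₂²−V₁²) = √(6178²−1178²) = 6064.7 m/s; delay term = 2·35.3·6064.7/(1178·6178) = 0.05883 s.
t = 27.6/6178 + 0.05883 = 0.06330 s.

0.0633 s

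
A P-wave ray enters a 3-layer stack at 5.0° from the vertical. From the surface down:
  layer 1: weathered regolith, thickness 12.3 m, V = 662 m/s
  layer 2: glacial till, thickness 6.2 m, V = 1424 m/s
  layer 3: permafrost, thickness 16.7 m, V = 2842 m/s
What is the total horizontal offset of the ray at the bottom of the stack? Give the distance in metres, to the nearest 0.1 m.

Ray parameter p = sin 5.0° / 662 m/s = 1.3166e-04 s/m.
Layer 1: θ = 5.00°; offset = 12.3·tan 5.00° = 1.076 m.
Layer 2: sin θ = p·1424 = 0.1875 → θ = 10.81°; offset = 6.2·tan 10.81° = 1.183 m.
Layer 3: sin θ = p·2842 = 0.3742 → θ = 21.97°; offset = 16.7·tan 21.97° = 6.738 m.
Σ offsets = 8.997 m.

9.0 m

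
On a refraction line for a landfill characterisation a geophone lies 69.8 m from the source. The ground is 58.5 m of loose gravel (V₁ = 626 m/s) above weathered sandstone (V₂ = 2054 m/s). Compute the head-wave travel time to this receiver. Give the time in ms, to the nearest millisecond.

θ_c = arcsin(V₁/V₂) = arcsin(626/2054) = 17.74°, cos θ_c = 0.9524.
Intercept time tᵢ = 2h cos θ_c / V₁ = 2·58.5·0.9524/626 = 0.17801 s.
t = x/V₂ + tᵢ = 69.8/2054 + 0.17801 = 0.21199 s.

212 ms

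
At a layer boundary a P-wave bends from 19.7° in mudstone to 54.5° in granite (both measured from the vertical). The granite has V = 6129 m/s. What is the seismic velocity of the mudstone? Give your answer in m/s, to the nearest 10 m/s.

Snell's law: sin 19.7°/V₁ = sin 54.5°/V₂.
V₁ = V₂·sin 19.7°/sin 54.5° = 6129 × 0.4141 = 2537.79 m/s.

2540 m/s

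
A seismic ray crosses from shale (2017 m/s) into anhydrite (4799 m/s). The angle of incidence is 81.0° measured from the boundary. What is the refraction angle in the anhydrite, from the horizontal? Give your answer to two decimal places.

Convert to the normal: θ₁ = 90° − 81.0° = 9.0°.
Snell's law: sin θ₂ = (V₂/V₁)·sin θ₁ = (4799/2017)·sin 9.0° = 0.3722.
θ₂ = arcsin 0.3722 = 21.85° from the normal.
From the interface: 90° − 21.85° = 68.15°.

68.15°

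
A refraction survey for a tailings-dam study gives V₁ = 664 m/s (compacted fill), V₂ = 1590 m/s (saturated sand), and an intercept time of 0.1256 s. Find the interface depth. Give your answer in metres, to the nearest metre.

h = tᵢ·V₁·V₂ / (2·√(V₂²−V₁²)).
√(V₂²−V₁²) = √(1590² − 664²) = 1444.7 m/s.
h = 0.1256 s × 664 × 1590 / (2 × 1444.7) = 45.89 m.

46 m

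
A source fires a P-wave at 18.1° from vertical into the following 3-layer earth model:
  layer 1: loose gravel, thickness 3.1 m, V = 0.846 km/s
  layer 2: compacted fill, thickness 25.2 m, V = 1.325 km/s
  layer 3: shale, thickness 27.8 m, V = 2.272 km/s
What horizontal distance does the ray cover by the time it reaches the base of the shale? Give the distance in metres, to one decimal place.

p = sin θ₁/V₁ = sin 18.1°/0.846 = 3.6723e-01 s/km is conserved through the stack.
Layer 1: θ = 18.10°; offset = 3.1·tan 18.10° = 1.013 m.
Layer 2: sin θ = p·1.325 = 0.4866 → θ = 29.12°; offset = 25.2·tan 29.12° = 14.035 m.
Layer 3: sin θ = p·2.272 = 0.8343 → θ = 56.55°; offset = 27.8·tan 56.55° = 42.077 m.
Summing the layer offsets gives 57.126 m.

57.1 m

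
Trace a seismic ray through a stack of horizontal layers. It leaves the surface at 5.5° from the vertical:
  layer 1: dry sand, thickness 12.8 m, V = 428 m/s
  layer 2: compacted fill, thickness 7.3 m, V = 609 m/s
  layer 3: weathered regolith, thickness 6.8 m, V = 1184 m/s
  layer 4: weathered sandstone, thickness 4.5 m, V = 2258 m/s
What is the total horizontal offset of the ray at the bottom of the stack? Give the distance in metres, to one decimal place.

Ray parameter p = sin 5.5° / 428 m/s = 2.2394e-04 s/m.
Layer 1: θ = 5.50°; offset = 12.8·tan 5.50° = 1.232 m.
Layer 2: sin θ = p·609 = 0.1364 → θ = 7.84°; offset = 7.3·tan 7.84° = 1.005 m.
Layer 3: sin θ = p·1184 = 0.2651 → θ = 15.38°; offset = 6.8·tan 15.38° = 1.870 m.
Layer 4: sin θ = p·2258 = 0.5057 → θ = 30.37°; offset = 4.5·tan 30.37° = 2.637 m.
Total horizontal offset = 6.745 m.

6.7 m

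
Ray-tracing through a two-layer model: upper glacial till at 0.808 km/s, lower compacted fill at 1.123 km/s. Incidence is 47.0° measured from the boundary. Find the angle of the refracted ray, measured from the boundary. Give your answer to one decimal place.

18.6°

Angle from the normal: 90° − 47.0° = 43.0°.
Snell's law: sin θ₂ = (V₂/V₁)·sin θ₁ = (1.123/0.808)·sin 43.0° = 0.9479.
θ₂ = arcsin 0.9479 = 71.42° from the normal.
From the interface: 90° − 71.42° = 18.58°.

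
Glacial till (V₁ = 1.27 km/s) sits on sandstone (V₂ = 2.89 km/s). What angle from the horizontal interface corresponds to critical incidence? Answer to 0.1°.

63.9°

At critical incidence the refracted ray runs along the interface (θ₂ = 90°), so sin θ_c = V₁/V₂.
θ_c = arcsin(1.27/2.89) = arcsin 0.4394 = 26.07°.
Measured from the interface: 90° − 26.07° = 63.93°.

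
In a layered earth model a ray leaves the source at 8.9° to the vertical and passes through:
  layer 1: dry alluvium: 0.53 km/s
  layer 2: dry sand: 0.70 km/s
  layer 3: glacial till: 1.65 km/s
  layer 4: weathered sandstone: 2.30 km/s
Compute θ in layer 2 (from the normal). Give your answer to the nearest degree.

12°

Ray parameter p = sin 8.9° / 0.53 = 2.9191e-01 s/km.
sin θ_2 = p·V_2 = 2.9191e-01 × 0.70 = 0.2043.
θ_2 = arcsin 0.2043 = 11.79°.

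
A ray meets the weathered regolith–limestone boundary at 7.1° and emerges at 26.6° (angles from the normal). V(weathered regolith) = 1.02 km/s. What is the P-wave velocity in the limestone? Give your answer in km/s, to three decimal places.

3.695 km/s

sin 7.1° = 0.1236; sin 26.6° = 0.4478.
V₂ = V₁·(sin θ₂/sin θ₁) = 1.02·(0.4478/0.1236) = 3.695 km/s.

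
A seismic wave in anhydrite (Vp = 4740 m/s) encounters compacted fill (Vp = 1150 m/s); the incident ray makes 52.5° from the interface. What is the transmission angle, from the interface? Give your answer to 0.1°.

81.5°

Angle from the normal: 90° − 52.5° = 37.5°.
sin θ₁/V₁ = sin θ₂/V₂ ⇒ sin θ₂ = 1150·sin 37.5°/4740 = 1150·0.6088/4740 = 0.1477.
θ₂ = sin⁻¹(0.1477) = 8.49° (from vertical).
From the interface: 90° − 8.49° = 81.51°.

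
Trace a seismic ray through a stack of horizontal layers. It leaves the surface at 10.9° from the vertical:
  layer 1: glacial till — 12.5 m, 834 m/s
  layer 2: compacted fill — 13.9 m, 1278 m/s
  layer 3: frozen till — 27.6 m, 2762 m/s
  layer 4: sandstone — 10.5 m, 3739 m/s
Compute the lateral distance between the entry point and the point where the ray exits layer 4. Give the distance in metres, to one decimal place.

p = sin θ₁/V₁ = sin 10.9°/834 = 2.2673e-04 s/m is conserved through the stack.
Layer 1: θ = 10.90°; offset = 12.5·tan 10.90° = 2.407 m.
Layer 2: sin θ = p·1278 = 0.2898 → θ = 16.84°; offset = 13.9·tan 16.84° = 4.208 m.
Layer 3: sin θ = p·2762 = 0.6262 → θ = 38.77°; offset = 27.6·tan 38.77° = 22.170 m.
Layer 4: sin θ = p·3739 = 0.8478 → θ = 57.97°; offset = 10.5·tan 57.97° = 16.783 m.
Σ offsets = 45.568 m.

45.6 m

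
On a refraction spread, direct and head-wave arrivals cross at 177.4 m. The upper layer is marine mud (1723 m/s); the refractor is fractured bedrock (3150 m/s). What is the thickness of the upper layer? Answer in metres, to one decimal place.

48.0 m

x_cross = 2h·√((V₂+V₁)/(V₂−V₁)) → h = x_cross / (2·√((V₂+V₁)/(V₂−V₁))).
√((V₂+V₁)/(V₂−V₁)) = √((3150+1723)/(3150−1723)) = 1.8479.
h = 177.4 / (2·1.8479) = 48.00 m.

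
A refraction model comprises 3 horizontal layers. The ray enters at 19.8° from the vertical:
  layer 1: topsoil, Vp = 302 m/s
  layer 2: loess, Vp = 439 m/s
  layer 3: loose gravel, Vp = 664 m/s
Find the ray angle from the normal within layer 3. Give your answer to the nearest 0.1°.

Ray parameter p = sin 19.8° / 302 = 1.1216e-03 s/m.
sin θ_3 = p·V_3 = 1.1216e-03 × 664 = 0.7448.
θ_3 = arcsin 0.7448 = 48.14°.

48.1°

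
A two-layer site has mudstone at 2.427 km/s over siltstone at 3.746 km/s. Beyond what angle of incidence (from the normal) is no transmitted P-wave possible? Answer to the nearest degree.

Critical incidence: sin θ_c = V₁/V₂ = 2.427/3.746 = 0.6479.
θ_c = arcsin 0.6479 = 40.38°.

40°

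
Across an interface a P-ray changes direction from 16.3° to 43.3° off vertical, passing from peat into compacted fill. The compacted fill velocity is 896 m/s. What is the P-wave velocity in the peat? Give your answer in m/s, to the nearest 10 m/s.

Snell's law: sin 16.3°/V₁ = sin 43.3°/V₂.
V₁ = V₂·sin 16.3°/sin 43.3° = 896 × 0.4092 = 366.68 m/s.

370 m/s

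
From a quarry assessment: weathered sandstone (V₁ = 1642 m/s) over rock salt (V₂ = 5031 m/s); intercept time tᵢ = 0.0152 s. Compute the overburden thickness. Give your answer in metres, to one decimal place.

θ_c = arcsin(1642/5031) = 19.05°; cos θ_c = 0.9452.
tᵢ = 2h cos θ_c/V₁ ⇒ h = tᵢ·V₁/(2 cos θ_c) = 0.0152·1642/(2·0.9452) = 13.20 m.

13.2 m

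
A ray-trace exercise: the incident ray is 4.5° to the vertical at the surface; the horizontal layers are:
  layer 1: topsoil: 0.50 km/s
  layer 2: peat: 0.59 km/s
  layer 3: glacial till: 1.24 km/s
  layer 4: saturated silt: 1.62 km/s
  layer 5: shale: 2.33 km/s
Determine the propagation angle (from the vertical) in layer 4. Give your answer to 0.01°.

Ray parameter p = sin 4.5° / 0.50 = 1.5692e-01 s/km.
sin θ_4 = p·V_4 = 1.5692e-01 × 1.62 = 0.2542.
θ_4 = 14.73° from the vertical.

14.73°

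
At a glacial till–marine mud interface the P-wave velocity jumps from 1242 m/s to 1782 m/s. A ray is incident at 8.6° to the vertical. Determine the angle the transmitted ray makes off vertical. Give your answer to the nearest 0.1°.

Snell's law: sin θ₂ = (V₂/V₁)·sin θ₁ = (1782/1242)·sin 8.6° = 0.2146.
θ₂ = sin⁻¹(0.2146) = 12.39° (from vertical).

12.4°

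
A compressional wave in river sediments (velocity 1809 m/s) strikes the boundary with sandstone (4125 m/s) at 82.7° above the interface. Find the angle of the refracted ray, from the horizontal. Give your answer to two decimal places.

73.16°

Angle from the normal: 90° − 82.7° = 7.3°.
Snell's law: sin θ₂ = (V₂/V₁)·sin θ₁ = (4125/1809)·sin 7.3° = 0.2897.
θ₂ = arcsin 0.2897 = 16.84° from the normal.
From the interface: 90° − 16.84° = 73.16°.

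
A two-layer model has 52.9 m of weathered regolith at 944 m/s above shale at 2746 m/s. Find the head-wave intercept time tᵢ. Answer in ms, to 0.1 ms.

105.2 ms

tᵢ = 2h·√(V₂²−V₁²)/(V₁V₂).
√(V₂²−V₁²) = √(2746²−944²) = 2578.6 m/s.
tᵢ = 2·52.9·2578.6/(944·2746) = 0.10525 s.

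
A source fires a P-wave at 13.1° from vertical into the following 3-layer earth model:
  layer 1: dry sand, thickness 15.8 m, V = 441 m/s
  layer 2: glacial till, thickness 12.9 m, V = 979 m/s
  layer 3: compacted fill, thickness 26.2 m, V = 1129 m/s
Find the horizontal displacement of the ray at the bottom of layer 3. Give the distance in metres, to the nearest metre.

Apply Snell's law at each interface; in layer i the horizontal offset is hᵢ·tan θᵢ.
Layer 1: θ = 13.10°; offset = 15.8·tan 13.10° = 3.677 m.
Layer 2: sin θ = 979·sin 13.1°/441 = 0.5032, θ = 30.21°; offset = 12.9·tan 30.21° = 7.511 m.
Layer 3: sin θ = 1129·sin 13.1°/441 = 0.5802, θ = 35.47°; offset = 26.2·tan 35.47° = 18.666 m.
Σ offsets = 29.854 m.

30 m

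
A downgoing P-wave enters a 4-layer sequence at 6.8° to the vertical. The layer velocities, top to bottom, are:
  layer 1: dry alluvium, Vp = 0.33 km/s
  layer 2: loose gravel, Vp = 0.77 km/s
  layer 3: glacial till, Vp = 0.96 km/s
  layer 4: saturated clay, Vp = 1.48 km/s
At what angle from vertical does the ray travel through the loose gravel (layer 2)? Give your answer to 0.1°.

Ray parameter p = sin 6.8° / 0.33 = 3.5880e-01 s/km.
sin θ_2 = p·V_2 = 3.5880e-01 × 0.77 = 0.2763.
θ_2 = arcsin 0.2763 = 16.04°.

16.0°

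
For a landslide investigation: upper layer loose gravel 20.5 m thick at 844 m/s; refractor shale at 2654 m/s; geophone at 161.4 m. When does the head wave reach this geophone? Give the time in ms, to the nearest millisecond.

θ_c = arcsin(V₁/V₂) = arcsin(844/2654) = 18.54°, cos θ_c = 0.9481.
Intercept time tᵢ = 2h cos θ_c / V₁ = 2·20.5·0.9481/844 = 0.04606 s.
t = x/V₂ + tᵢ = 161.4/2654 + 0.04606 = 0.10687 s.

107 ms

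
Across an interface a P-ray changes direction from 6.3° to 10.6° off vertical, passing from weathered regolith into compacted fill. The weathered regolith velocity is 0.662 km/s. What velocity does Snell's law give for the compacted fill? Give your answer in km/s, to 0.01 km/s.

1.11 km/s

Snell's law: sin 6.3°/V₁ = sin 10.6°/V₂.
V₂ = V₁·sin 10.6°/sin 6.3° = 0.662 × 1.6763 = 1.11 km/s.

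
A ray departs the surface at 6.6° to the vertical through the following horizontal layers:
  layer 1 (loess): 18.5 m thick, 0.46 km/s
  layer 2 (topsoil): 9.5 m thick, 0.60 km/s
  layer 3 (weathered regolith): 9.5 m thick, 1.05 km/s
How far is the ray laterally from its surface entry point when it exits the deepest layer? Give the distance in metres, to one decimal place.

6.2 m

Apply Snell's law at each interface; in layer i the horizontal offset is hᵢ·tan θᵢ.
Layer 1: θ = 6.60°; offset = 18.5·tan 6.60° = 2.141 m.
Layer 2: sin θ = 0.60·sin 6.6°/0.46 = 0.1499, θ = 8.62°; offset = 9.5·tan 8.62° = 1.441 m.
Layer 3: sin θ = 1.05·sin 6.6°/0.46 = 0.2624, θ = 15.21°; offset = 9.5·tan 15.21° = 2.583 m.
Σ offsets = 6.164 m.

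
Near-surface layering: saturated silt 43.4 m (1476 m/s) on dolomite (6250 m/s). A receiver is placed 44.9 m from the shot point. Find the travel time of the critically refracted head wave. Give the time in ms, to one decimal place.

64.3 ms

t = x/V₂ + 2h·√(V₂²−V₁²)/(V₁V₂).
√(V₂²−V₁²) = √(6250²−1476²) = 6073.2 m/s; delay term = 2·43.4·6073.2/(1476·6250) = 0.05714 s.
t = 44.9/6250 + 0.05714 = 0.06433 s.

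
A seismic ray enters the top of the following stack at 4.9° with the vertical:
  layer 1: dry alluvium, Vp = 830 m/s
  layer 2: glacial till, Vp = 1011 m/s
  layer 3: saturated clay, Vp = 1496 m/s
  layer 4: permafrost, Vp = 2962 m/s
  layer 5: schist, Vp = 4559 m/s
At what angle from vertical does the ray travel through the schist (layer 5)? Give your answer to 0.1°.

28.0°

Snell's law across each interface conserves sin θ / V, so sin θ_5 = V_5·sin θ₁/V₁.
sin θ_5 = 4559 × sin 4.9° / 830 = 0.4692.
θ_5 = 27.98° from the vertical.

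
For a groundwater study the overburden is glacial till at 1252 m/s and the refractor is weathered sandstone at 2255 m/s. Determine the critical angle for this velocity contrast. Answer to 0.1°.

Critical incidence: sin θ_c = V₁/V₂ = 1252/2255 = 0.5552.
θ_c = arcsin 0.5552 = 33.73°.

33.7°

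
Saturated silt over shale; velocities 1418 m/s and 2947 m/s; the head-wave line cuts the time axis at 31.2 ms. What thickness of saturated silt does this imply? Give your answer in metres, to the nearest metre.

25 m

h = tᵢ·V₁·V₂ / (2·√(V₂²−V₁²)).
√(V₂²−V₁²) = √(2947² − 1418²) = 2583.4 m/s.
h = 0.0312 s × 1418 × 2947 / (2 × 2583.4) = 25.23 m.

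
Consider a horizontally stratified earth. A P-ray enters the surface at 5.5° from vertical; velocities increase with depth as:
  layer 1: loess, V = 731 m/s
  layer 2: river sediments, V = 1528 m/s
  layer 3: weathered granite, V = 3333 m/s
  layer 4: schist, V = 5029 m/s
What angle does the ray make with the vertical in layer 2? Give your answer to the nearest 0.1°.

11.6°

Ray parameter p = sin 5.5° / 731 = 1.3112e-04 s/m.
sin θ_2 = p·V_2 = 1.3112e-04 × 1528 = 0.2003.
θ_2 = 11.56° from the vertical.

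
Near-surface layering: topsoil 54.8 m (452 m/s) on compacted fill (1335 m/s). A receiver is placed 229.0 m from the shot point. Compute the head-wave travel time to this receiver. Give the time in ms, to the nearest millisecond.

400 ms

t = x/V₂ + 2h·√(V₂²−V₁²)/(V₁V₂).
√(V₂²−V₁²) = √(1335²−452²) = 1256.2 m/s; delay term = 2·54.8·1256.2/(452·1335) = 0.22816 s.
t = 229.0/1335 + 0.22816 = 0.39969 s.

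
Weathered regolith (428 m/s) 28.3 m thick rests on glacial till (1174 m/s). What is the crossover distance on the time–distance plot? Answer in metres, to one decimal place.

82.9 m

x_cross = 2h·√((V₂+V₁)/(V₂−V₁)).
(V₂+V₁)/(V₂−V₁) = (1174+428)/(1174−428) = 2.1475; √ = 1.4654.
x_cross = 2·28.3·1.4654 = 82.94 m.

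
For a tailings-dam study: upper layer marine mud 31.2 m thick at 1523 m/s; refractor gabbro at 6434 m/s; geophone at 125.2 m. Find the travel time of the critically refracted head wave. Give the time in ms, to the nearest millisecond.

59 ms

t = x/V₂ + 2h·√(V₂²−V₁²)/(V₁V₂).
√(V₂²−V₁²) = √(6434²−1523²) = 6251.1 m/s; delay term = 2·31.2·6251.1/(1523·6434) = 0.03981 s.
t = 125.2/6434 + 0.03981 = 0.05927 s.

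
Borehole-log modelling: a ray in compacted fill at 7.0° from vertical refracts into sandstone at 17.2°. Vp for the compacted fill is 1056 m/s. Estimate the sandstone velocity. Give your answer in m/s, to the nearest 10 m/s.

2560 m/s

Snell's law: sin 7.0°/V₁ = sin 17.2°/V₂.
V₂ = V₁·sin 17.2°/sin 7.0° = 1056 × 2.4264 = 2562.32 m/s.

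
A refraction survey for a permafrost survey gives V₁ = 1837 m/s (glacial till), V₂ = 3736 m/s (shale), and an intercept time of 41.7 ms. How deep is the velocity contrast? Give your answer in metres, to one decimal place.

h = tᵢ·V₁·V₂ / (2·√(V₂²−V₁²)).
√(V₂²−V₁²) = √(3736² − 1837²) = 3253.2 m/s.
h = 0.0417 s × 1837 × 3736 / (2 × 3253.2) = 43.99 m.

44.0 m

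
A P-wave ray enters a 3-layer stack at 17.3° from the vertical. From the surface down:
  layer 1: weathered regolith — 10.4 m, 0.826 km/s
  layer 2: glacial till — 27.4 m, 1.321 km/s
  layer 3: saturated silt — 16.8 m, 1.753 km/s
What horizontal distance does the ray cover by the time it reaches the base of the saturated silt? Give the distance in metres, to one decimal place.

Apply Snell's law at each interface; in layer i the horizontal offset is hᵢ·tan θᵢ.
Layer 1: θ = 17.30°; offset = 10.4·tan 17.30° = 3.239 m.
Layer 2: sin θ = 1.321·sin 17.3°/0.826 = 0.4756, θ = 28.40°; offset = 27.4·tan 28.40° = 14.813 m.
Layer 3: sin θ = 1.753·sin 17.3°/0.826 = 0.6311, θ = 39.13°; offset = 16.8·tan 39.13° = 13.669 m.
Total horizontal offset = 31.721 m.

31.7 m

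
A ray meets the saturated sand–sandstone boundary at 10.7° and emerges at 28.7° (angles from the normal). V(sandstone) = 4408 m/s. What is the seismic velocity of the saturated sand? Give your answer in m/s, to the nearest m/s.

1704 m/s

sin 10.7° = 0.1857; sin 28.7° = 0.4802.
V₁ = V₂·(sin θ₁/sin θ₂) = 4408·(0.1857/0.4802) = 1704.24 m/s.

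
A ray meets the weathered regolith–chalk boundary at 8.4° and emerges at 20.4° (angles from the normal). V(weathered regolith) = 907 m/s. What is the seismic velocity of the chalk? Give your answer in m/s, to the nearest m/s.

2164 m/s

sin 8.4° = 0.1461; sin 20.4° = 0.3486.
V₂ = V₁·(sin θ₂/sin θ₁) = 907·(0.3486/0.1461) = 2164.21 m/s.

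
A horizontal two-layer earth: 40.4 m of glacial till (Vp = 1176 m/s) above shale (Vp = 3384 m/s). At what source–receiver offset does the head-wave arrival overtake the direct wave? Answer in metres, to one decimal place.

116.1 m

θ_c = arcsin(1176/3384) = 20.34°, so cos θ_c = 0.9377 and tᵢ = 2h cos θ_c/V₁ = 0.0644 s.
At crossover x/V₁ = x/V₂ + tᵢ ⇒ x = tᵢ/(1/V₁ − 1/V₂) = 0.06443/(8.5034e-04 − 2.9551e-04) = 116.12 m.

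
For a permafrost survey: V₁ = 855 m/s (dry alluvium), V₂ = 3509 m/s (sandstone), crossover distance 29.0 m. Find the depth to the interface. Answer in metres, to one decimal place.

11.3 m

h = (x_cross/2)·√((V₂−V₁)/(V₂+V₁)).
(V₂−V₁)/(V₂+V₁) = (3509−855)/(3509+855) = 0.6082; √ = 0.7798.
h = (29.0/2)·0.7798 = 11.31 m.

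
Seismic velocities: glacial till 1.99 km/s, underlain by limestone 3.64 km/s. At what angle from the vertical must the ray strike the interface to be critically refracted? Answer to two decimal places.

At critical incidence the refracted ray runs along the interface (θ₂ = 90°), so sin θ_c = V₁/V₂.
θ_c = arcsin(1.99/3.64) = arcsin 0.5467 = 33.14°.

33.14°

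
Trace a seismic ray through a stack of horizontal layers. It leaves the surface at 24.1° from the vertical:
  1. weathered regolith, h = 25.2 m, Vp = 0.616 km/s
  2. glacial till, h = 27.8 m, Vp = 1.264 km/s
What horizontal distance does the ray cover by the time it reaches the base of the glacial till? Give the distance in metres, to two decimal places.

53.94 m

p = sin θ₁/V₁ = sin 24.1°/0.616 = 6.6287e-01 s/km is conserved through the stack.
Layer 1: θ = 24.10°; offset = 25.2·tan 24.10° = 11.2725 m.
Layer 2: sin θ = p·1.264 = 0.8379 → θ = 56.92°; offset = 27.8·tan 56.92° = 42.6714 m.
Total horizontal offset = 53.9440 m.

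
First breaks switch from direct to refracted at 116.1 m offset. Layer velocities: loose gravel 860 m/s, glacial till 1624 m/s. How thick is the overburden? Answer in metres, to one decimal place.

32.2 m

h = (x_cross/2)·√((V₂−V₁)/(V₂+V₁)).
(V₂−V₁)/(V₂+V₁) = (1624−860)/(1624+860) = 0.3076; √ = 0.5546.
h = (116.1/2)·0.5546 = 32.19 m.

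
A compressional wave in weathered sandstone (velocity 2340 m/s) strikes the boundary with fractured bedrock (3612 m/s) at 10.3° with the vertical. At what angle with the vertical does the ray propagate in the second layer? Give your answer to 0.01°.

Snell's law: sin θ₂ = (V₂/V₁)·sin θ₁ = (3612/2340)·sin 10.3° = 0.2760.
θ₂ = sin⁻¹(0.2760) = 16.02° (from vertical).

16.02°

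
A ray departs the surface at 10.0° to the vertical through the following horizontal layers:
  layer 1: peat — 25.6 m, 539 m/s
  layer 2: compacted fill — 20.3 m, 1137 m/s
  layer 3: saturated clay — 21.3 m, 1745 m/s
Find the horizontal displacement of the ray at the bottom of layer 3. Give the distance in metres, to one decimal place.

Apply Snell's law at each interface; in layer i the horizontal offset is hᵢ·tan θᵢ.
Layer 1: θ = 10.00°; offset = 25.6·tan 10.00° = 4.514 m.
Layer 2: sin θ = 1137·sin 10.0°/539 = 0.3663, θ = 21.49°; offset = 20.3·tan 21.49° = 7.991 m.
Layer 3: sin θ = 1745·sin 10.0°/539 = 0.5622, θ = 34.21°; offset = 21.3·tan 34.21° = 14.479 m.
Total horizontal offset = 26.985 m.

27.0 m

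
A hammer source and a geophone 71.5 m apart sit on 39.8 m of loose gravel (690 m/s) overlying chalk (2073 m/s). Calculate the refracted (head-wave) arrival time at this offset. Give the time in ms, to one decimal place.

t = x/V₂ + 2h·√(V₂²−V₁²)/(V₁V₂).
√(V₂²−V₁²) = √(2073²−690²) = 1954.8 m/s; delay term = 2·39.8·1954.8/(690·2073) = 0.10878 s.
t = 71.5/2073 + 0.10878 = 0.14328 s.

143.3 ms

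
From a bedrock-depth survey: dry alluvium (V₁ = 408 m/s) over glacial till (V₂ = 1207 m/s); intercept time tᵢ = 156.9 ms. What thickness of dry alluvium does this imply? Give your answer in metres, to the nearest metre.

h = tᵢ·V₁·V₂ / (2·√(V₂²−V₁²)).
√(V₂²−V₁²) = √(1207² − 408²) = 1136.0 m/s.
h = 0.1569 s × 408 × 1207 / (2 × 1136.0) = 34.01 m.

34 m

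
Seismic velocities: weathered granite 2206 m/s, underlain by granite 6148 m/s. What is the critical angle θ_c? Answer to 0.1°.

Critical incidence: sin θ_c = V₁/V₂ = 2206/6148 = 0.3588.
θ_c = arcsin 0.3588 = 21.03°.

21.0°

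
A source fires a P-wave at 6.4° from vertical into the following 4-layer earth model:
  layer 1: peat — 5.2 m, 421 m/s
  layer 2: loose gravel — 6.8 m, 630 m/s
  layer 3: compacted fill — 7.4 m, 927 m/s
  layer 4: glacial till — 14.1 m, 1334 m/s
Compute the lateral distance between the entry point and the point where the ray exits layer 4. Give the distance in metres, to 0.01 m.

p = sin θ₁/V₁ = sin 6.4°/421 = 2.6477e-04 s/m is conserved through the stack.
Layer 1: θ = 6.40°; offset = 5.2·tan 6.40° = 0.5833 m.
Layer 2: sin θ = p·630 = 0.1668 → θ = 9.60°; offset = 6.8·tan 9.60° = 1.1504 m.
Layer 3: sin θ = p·927 = 0.2454 → θ = 14.21°; offset = 7.4·tan 14.21° = 1.8736 m.
Layer 4: sin θ = p·1334 = 0.3532 → θ = 20.68°; offset = 14.1·tan 20.68° = 5.3233 m.
Σ offsets = 8.9306 m.

8.93 m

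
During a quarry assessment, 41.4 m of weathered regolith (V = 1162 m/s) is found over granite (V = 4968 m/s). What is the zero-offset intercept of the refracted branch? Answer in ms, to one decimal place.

69.3 ms

tᵢ = 2h·√(V₂²−V₁²)/(V₁V₂).
√(V₂²−V₁²) = √(4968²−1162²) = 4830.2 m/s.
tᵢ = 2·41.4·4830.2/(1162·4968) = 0.06928 s.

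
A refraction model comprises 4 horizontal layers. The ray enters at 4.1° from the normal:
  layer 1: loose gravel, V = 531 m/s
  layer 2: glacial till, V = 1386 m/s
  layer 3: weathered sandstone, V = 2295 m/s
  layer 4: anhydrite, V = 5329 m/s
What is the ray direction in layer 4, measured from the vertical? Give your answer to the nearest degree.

46°

Ray parameter p = sin 4.1° / 531 = 1.3465e-04 s/m.
sin θ_4 = p·V_4 = 1.3465e-04 × 5329 = 0.7175.
θ_4 = arcsin 0.7175 = 45.85°.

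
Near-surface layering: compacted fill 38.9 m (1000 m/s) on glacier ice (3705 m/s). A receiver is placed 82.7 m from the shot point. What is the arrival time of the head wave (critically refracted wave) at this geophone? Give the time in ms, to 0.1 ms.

θ_c = arcsin(V₁/V₂) = arcsin(1000/3705) = 15.66°, cos θ_c = 0.9629.
Intercept time tᵢ = 2h cos θ_c / V₁ = 2·38.9·0.9629/1000 = 0.07491 s.
t = x/V₂ + tᵢ = 82.7/3705 + 0.07491 = 0.09723 s.

97.2 ms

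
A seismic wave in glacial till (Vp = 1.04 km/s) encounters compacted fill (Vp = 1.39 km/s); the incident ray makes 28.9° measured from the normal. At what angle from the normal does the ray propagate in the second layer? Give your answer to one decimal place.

Snell's law: sin θ₂ = (V₂/V₁)·sin θ₁ = (1.39/1.04)·sin 28.9° = 0.6459.
θ₂ = sin⁻¹(0.6459) = 40.24° (from vertical).

40.2°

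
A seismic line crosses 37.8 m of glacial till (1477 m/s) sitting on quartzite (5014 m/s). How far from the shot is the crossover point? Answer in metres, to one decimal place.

102.4 m

θ_c = arcsin(1477/5014) = 17.13°, so cos θ_c = 0.9556 and tᵢ = 2h cos θ_c/V₁ = 0.0489 s.
At crossover x/V₁ = x/V₂ + tᵢ ⇒ x = tᵢ/(1/V₁ − 1/V₂) = 0.04891/(6.7705e-04 − 1.9944e-04) = 102.41 m.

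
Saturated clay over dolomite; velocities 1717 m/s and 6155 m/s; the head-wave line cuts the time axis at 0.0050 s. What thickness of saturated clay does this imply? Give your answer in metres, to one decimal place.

h = tᵢ·V₁·V₂ / (2·√(V₂²−V₁²)).
√(V₂²−V₁²) = √(6155² − 1717²) = 5910.7 m/s.
h = 0.005 s × 1717 × 6155 / (2 × 5910.7) = 4.47 m.

4.5 m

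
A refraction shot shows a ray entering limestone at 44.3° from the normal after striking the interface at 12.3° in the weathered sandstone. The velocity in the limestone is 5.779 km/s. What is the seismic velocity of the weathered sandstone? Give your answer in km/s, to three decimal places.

1.763 km/s

Snell's law: sin 12.3°/V₁ = sin 44.3°/V₂.
V₁ = V₂·sin 12.3°/sin 44.3° = 5.779 × 0.3050 = 1.763 km/s.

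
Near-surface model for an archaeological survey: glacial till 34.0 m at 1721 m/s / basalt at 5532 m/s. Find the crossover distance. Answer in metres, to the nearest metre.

94 m

θ_c = arcsin(1721/5532) = 18.13°, so cos θ_c = 0.9504 and tᵢ = 2h cos θ_c/V₁ = 0.0376 s.
At crossover x/V₁ = x/V₂ + tᵢ ⇒ x = tᵢ/(1/V₁ − 1/V₂) = 0.03755/(5.8106e-04 − 1.8077e-04) = 93.81 m.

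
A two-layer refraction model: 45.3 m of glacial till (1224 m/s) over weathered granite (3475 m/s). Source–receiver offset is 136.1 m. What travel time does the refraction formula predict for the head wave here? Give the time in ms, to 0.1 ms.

108.4 ms

t = x/V₂ + 2h·√(V₂²−V₁²)/(V₁V₂).
√(V₂²−V₁²) = √(3475²−1224²) = 3252.3 m/s; delay term = 2·45.3·3252.3/(1224·3475) = 0.06928 s.
t = 136.1/3475 + 0.06928 = 0.10844 s.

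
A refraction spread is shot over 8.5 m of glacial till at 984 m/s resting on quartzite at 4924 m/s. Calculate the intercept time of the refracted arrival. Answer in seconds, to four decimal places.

0.0169 s

tᵢ = 2h·√(V₂²−V₁²)/(V₁V₂).
√(V₂²−V₁²) = √(4924²−984²) = 4824.7 m/s.
tᵢ = 2·8.5·4824.7/(984·4924) = 0.01693 s.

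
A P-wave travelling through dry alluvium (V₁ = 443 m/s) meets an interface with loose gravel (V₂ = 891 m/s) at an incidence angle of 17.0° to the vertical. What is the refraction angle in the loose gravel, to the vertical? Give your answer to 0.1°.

36.0°

Snell's law: sin θ₂ = (V₂/V₁)·sin θ₁ = (891/443)·sin 17.0° = 0.5880.
θ₂ = arcsin 0.5880 = 36.02° from the normal.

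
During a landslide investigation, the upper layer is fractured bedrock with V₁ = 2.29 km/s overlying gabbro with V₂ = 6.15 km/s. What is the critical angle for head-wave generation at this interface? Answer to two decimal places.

At critical incidence the refracted ray runs along the interface (θ₂ = 90°), so sin θ_c = V₁/V₂.
θ_c = arcsin(2.29/6.15) = arcsin 0.3724 = 21.86°.

21.86°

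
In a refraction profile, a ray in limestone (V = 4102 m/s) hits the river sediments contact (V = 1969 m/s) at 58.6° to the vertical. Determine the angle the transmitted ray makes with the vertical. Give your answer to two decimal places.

Snell's law: sin θ₂ = (V₂/V₁)·sin θ₁ = (1969/4102)·sin 58.6° = 0.4097.
θ₂ = sin⁻¹(0.4097) = 24.19° (from vertical).

24.19°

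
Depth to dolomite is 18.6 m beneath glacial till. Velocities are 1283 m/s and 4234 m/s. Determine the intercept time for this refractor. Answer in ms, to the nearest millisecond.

28 ms

θ_c = arcsin(V₁/V₂) = arcsin(1283/4234) = 17.64°; cos θ_c = 0.9530.
tᵢ = 2h·cos θ_c / V₁ = 2·18.6·0.9530 / 1283 = 0.02763 s.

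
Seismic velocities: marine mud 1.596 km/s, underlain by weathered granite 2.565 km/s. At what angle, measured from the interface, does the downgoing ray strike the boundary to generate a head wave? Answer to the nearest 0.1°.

51.5°

Critical incidence: sin θ_c = V₁/V₂ = 1.596/2.565 = 0.6222.
θ_c = arcsin 0.6222 = 38.48°.
Measured from the interface: 90° − 38.48° = 51.52°.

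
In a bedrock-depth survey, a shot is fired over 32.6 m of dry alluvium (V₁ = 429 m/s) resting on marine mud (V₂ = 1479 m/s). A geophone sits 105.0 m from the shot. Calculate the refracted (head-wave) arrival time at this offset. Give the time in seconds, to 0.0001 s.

θ_c = arcsin(V₁/V₂) = arcsin(429/1479) = 16.86°, cos θ_c = 0.9570.
Intercept time tᵢ = 2h cos θ_c / V₁ = 2·32.6·0.9570/429 = 0.14545 s.
t = x/V₂ + tᵢ = 105.0/1479 + 0.14545 = 0.21644 s.

0.2164 s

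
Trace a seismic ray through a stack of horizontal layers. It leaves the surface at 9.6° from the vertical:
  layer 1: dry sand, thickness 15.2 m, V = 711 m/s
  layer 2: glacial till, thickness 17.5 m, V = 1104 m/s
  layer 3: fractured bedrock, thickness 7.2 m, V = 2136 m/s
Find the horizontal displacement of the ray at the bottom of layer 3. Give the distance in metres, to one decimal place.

11.4 m

p = sin θ₁/V₁ = sin 9.6°/711 = 2.3456e-04 s/m is conserved through the stack.
Layer 1: θ = 9.60°; offset = 15.2·tan 9.60° = 2.571 m.
Layer 2: sin θ = p·1104 = 0.2589 → θ = 15.01°; offset = 17.5·tan 15.01° = 4.692 m.
Layer 3: sin θ = p·2136 = 0.5010 → θ = 30.07°; offset = 7.2·tan 30.07° = 4.168 m.
Summing the layer offsets gives 11.431 m.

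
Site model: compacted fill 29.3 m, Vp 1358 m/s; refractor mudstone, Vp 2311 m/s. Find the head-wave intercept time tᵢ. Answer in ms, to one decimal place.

θ_c = arcsin(V₁/V₂) = arcsin(1358/2311) = 35.99°; cos θ_c = 0.8091.
tᵢ = 2h·cos θ_c / V₁ = 2·29.3·0.8091 / 1358 = 0.03492 s.

34.9 ms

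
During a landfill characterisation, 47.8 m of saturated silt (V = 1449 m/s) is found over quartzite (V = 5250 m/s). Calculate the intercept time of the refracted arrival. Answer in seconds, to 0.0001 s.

0.0634 s

tᵢ = 2h·√(V₂²−V₁²)/(V₁V₂).
√(V₂²−V₁²) = √(5250²−1449²) = 5046.1 m/s.
tᵢ = 2·47.8·5046.1/(1449·5250) = 0.06341 s.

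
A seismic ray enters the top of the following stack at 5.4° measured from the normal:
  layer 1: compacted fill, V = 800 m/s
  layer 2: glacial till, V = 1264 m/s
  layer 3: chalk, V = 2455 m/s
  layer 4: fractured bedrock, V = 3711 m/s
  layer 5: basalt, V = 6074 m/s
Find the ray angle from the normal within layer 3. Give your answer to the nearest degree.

Ray parameter p = sin 5.4° / 800 = 1.1764e-04 s/m.
sin θ_3 = p·V_3 = 1.1764e-04 × 2455 = 0.2888.
θ_3 = arcsin 0.2888 = 16.79°.

17°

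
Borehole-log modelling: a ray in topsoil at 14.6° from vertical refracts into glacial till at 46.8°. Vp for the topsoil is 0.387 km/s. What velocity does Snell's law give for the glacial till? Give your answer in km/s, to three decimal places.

sin 14.6° = 0.2521; sin 46.8° = 0.7290.
V₂ = V₁·(sin θ₂/sin θ₁) = 0.387·(0.7290/0.2521) = 1.119 km/s.

1.119 km/s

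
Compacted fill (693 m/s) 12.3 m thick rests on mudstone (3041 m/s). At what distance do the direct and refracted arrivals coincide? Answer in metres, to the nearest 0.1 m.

31.0 m

θ_c = arcsin(693/3041) = 13.17°, so cos θ_c = 0.9737 and tᵢ = 2h cos θ_c/V₁ = 0.0346 s.
At crossover x/V₁ = x/V₂ + tᵢ ⇒ x = tᵢ/(1/V₁ − 1/V₂) = 0.03456/(1.4430e-03 − 3.2884e-04) = 31.02 m.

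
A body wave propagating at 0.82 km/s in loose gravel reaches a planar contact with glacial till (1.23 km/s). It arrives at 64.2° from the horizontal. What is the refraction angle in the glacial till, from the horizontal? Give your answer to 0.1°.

Angle from the normal: 90° − 64.2° = 25.8°.
Snell's law: sin θ₂ = (V₂/V₁)·sin θ₁ = (1.23/0.82)·sin 25.8° = 0.6528.
θ₂ = arcsin 0.6528 = 40.76° from the normal.
From the interface: 90° − 40.76° = 49.24°.

49.2°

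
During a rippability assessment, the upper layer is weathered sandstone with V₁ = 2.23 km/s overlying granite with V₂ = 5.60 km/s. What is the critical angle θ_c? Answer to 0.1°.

Critical incidence: sin θ_c = V₁/V₂ = 2.23/5.60 = 0.3982.
θ_c = arcsin 0.3982 = 23.47°.

23.5°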